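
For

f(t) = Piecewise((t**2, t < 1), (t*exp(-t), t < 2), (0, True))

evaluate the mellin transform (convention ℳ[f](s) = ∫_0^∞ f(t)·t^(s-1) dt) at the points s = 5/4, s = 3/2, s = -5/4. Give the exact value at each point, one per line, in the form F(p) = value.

F(5/4) = -uppergamma(9/4, 2) + 4/13 + uppergamma(9/4, 1)
F(3/2) = (-98*sqrt(2) + (-21*sqrt(pi)*erfc(sqrt(2)) + 21*sqrt(pi)*erfc(1) + 8)*exp(2) + 70*E)*exp(-2)/28
F(-5/4) = -uppergamma(-1/4, 2) + uppergamma(-1/4, 1) + 4/3

reversing the shared t-power: t on [0, 1); exp(-t) on [1, 2)
slice at 1, transform all 2 pieces, and sum them
[0, 1) adds the kernel integral of t**2
over [1, 2), the kernel integral of t*exp(-t) enters the sum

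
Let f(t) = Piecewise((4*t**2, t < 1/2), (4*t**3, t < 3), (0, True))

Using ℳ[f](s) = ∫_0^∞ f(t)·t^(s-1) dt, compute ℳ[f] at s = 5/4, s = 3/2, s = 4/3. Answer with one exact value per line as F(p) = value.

F(5/4) = 21*2**(3/4)/442 + 1296*3**(1/4)/17
F(3/2) = 11*sqrt(2)/252 + 72*sqrt(3)
F(4/3) = 3*2**(2/3)/65 + 972*3**(1/3)/13

cuts at 1/2: linearity sums the 2 kernel integrals
on [0, 1/2): add ∫ 4*t**2·t^(s-1) dt
[1/2, 3) adds the kernel integral of 4*t**3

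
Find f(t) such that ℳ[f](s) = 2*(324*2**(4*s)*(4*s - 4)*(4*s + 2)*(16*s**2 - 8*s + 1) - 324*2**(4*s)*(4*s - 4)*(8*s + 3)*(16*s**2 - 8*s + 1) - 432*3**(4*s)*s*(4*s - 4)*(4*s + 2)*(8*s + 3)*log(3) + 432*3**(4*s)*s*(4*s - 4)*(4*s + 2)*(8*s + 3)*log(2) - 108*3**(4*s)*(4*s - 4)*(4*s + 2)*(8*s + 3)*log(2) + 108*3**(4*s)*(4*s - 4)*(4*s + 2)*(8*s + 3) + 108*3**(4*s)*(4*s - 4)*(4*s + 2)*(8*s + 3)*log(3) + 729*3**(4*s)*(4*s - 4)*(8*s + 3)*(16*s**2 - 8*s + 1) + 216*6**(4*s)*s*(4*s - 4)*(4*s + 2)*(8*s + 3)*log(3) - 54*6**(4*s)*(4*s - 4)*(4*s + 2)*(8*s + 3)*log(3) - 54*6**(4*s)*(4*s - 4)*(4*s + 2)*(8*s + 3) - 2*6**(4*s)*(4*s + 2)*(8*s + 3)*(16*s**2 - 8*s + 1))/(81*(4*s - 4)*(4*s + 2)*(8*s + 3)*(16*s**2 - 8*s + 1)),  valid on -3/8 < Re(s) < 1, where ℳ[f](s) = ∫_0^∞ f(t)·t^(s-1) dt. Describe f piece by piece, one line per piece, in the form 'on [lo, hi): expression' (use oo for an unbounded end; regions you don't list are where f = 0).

back out the power substitution: sqrt(2)*t**(3/4)/4 on [0, 4); t/2 on [4, 9); 2*log(sqrt(t)/2)/sqrt(t) on [9, 36); …
peel off the power substitution: sqrt(2)*t**(3/2)/4 on [0, 2); t**2/2 on [2, 3); 2*log(t/2)/t on [3, 6); …
the common scale on t comes off first: t**(3/2) on [0, 1); 2*t**2 on [1, 3/2); log(t)/t on [3/2, 3); …
linearity at 16, 81, 1296 turns ℳ[f](s) into 4 summed integrals
piece [0, 16): integrate sqrt(2)*t**(3/8)/4 against the kernel
on [16, 81): add ∫ sqrt(t)/2·t^(s-1) dt
for t in [81, 1296): the term is ∫ 2*log(t**(1/4)/2)/t**(1/4)·t^(s-1)
segment [1296, ∞) carries 16/t; integrate it

on [0, 16): sqrt(2)*t**(3/8)/4
on [16, 81): sqrt(t)/2
on [81, 1296): 2*log(t**(1/4)/2)/t**(1/4)
on [1296, oo): 16/t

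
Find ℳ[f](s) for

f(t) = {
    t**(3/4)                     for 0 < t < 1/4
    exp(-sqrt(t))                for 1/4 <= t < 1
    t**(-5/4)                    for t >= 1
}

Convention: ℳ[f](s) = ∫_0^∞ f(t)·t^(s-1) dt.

peel off the power substitution: t**(3/2) on [0, 1/2); exp(-t) on [1/2, 1); t**(-5/2) on [1, ∞)
along the cuts 1/4, 1, ℳ[f](s) splits into 3 integrals
segment [0, 1/4) carries t**(3/4); integrate it
on [1/4, 1): add ∫ exp(-sqrt(t))·t^(s-1) dt
∫ t**(-5/4)·t^(s-1) over [1, ∞)

(2*2**(2*s)*(4*s - 5)*(4*s + 3)*uppergamma(2*s, 1/2) - 2*2**(2*s)*(4*s - 5)*(4*s + 3)*uppergamma(2*s, 1) - 4*2**(2*s)*(4*s + 3) + sqrt(2)*(4*s - 5))/(4**s*(4*s - 5)*(4*s + 3))
  -3/4 < Re(s) < 5/4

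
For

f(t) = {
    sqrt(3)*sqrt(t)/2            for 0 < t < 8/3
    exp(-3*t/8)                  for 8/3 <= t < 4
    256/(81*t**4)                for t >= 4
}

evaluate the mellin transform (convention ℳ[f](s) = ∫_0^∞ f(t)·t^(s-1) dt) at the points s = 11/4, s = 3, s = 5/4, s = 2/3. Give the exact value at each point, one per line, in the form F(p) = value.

F(11/4) = -256*6**(1/4)*uppergamma(11/4, 3/2)/27 + 128*sqrt(2)/405 + 1024*2**(3/4)*3**(1/4)/351 + 256*6**(1/4)*uppergamma(11/4, 1)/27
F(3) = -3712*exp(-3/2)/27 + 64/81 + 1024*sqrt(2)/189 + 2560*exp(-1)/27
F(5/4) = -8*6**(3/4)*uppergamma(5/4, 3/2)/9 + 16*sqrt(2)/891 + 8*6**(3/4)*uppergamma(5/4, 1)/9 + 64*2**(1/4)*3**(3/4)/63
F(2/3) = 6**(1/3)*(-1890*2**(2/3)*uppergamma(2/3, 3/2) + 7*3**(2/3) + 1890*2**(2/3)*uppergamma(2/3, 1) + 3240*2**(1/6))/2835

strip the common scale on t: sqrt(6)*sqrt(t)/2 on [0, 4/3); exp(-3*t/4) on [4/3, 2); 16/(81*t**4) on [2, ∞)
remove the common scale on t first: sqrt(t) on [0, 2); exp(-t/2) on [2, 3); t**(-4) on [3, ∞)
integrate the 3 segments split at 8/3, 4, then add the results
∫ over [0, 8/3) of sqrt(3)*sqrt(t)/2·t^(s-1) joins the sum
segment 8/3 to 4 holds exp(-3*t/8); add its integral
segment 4 to ∞ holds 256/(81*t**4); add its integral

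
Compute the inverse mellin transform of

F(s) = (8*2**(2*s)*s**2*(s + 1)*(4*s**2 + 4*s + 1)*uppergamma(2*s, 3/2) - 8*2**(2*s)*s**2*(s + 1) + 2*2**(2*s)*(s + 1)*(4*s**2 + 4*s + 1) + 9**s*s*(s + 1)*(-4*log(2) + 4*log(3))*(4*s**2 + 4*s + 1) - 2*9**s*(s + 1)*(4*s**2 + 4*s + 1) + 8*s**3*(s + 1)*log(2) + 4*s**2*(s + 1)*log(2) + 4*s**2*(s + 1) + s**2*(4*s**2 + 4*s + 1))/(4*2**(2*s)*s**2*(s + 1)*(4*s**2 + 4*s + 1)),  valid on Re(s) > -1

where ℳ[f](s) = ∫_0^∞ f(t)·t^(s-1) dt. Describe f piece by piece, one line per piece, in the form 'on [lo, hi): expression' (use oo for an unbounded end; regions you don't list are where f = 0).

reversing the power substitution: t**2 on [0, 1/2); t*log(t) on [1/2, 1); log(t) on [1, 3/2); …
decompose at 1/4, 1, 9/4; ℳ[f](s) sums the 4 pieces' integrals
between 0 and 1/4 the integrand is t·t^(s-1)
segment 1/4 to 1 holds sqrt(t)*log(sqrt(t)); add its integral
segment 1 to 9/4 holds log(sqrt(t)); add its integral
on [9/4, ∞): add ∫ exp(-sqrt(t))·t^(s-1) dt

on [0, 1/4): t
on [1/4, 1): sqrt(t)*log(sqrt(t))
on [1, 9/4): log(sqrt(t))
on [9/4, oo): exp(-sqrt(t))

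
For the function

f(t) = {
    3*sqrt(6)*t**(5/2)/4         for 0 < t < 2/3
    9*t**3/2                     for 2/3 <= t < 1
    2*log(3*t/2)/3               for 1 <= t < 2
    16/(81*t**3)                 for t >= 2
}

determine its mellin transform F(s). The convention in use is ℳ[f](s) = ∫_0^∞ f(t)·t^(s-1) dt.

strip the shared t-power: 3*sqrt(6)*t**(3/2)/4 on [0, 2/3); 9*t**2/2 on [2/3, 1); 2*log(3*t/2)/(3*t) on [1, 2); …
back out the common scale on t: t**(3/2) on [0, 1); 2*t**2 on [1, 3/2); log(t)/t on [3/2, 3); …
cuts at 2/3, 1, 2: linearity sums the 4 kernel integrals
for t in [0, 2/3): the term is ∫ 3*sqrt(6)*t**(5/2)/4·t^(s-1)
piece [2/3, 1): integrate 9*t**3/2 against the kernel
segment 1 to 2 holds 2*log(3*t/2)/3; add its integral
on [2, ∞) integrate f = 16/(81*t**3) against the kernel

3**(-s - 1)*(324*2**(s + 1)*(s - 3)*(s + 3)*(-2*s + (s + 1)**2 - 1) - 324*2**(s + 1)*(s - 3)*(2*s + 5)*(-2*s + (s + 1)**2 - 1) - 108*3**(s + 1)*(s - 3)*(s + 1)*(s + 3)*(2*s + 5)*log(3) + 108*3**(s + 1)*(s - 3)*(s + 1)*(s + 3)*(2*s + 5)*log(2) - 108*3**(s + 1)*(s - 3)*(s + 3)*(2*s + 5)*log(2) + 108*3**(s + 1)*(s - 3)*(s + 3)*(2*s + 5) + 108*3**(s + 1)*(s - 3)*(s + 3)*(2*s + 5)*log(3) + 729*3**(s + 1)*(s - 3)*(2*s + 5)*(-2*s + (s + 1)**2 - 1) + 54*6**(s + 1)*(s - 3)*(s + 1)*(s + 3)*(2*s + 5)*log(3) - 54*6**(s + 1)*(s - 3)*(s + 3)*(2*s + 5)*log(3) - 54*6**(s + 1)*(s - 3)*(s + 3)*(2*s + 5) - 2*6**(s + 1)*(s + 3)*(2*s + 5)*(-2*s + (s + 1)**2 - 1))/(162*(s - 3)*(s + 3)*(2*s + 5)*(-2*s + (s + 1)**2 - 1))
  -5/2 < Re(s) < 3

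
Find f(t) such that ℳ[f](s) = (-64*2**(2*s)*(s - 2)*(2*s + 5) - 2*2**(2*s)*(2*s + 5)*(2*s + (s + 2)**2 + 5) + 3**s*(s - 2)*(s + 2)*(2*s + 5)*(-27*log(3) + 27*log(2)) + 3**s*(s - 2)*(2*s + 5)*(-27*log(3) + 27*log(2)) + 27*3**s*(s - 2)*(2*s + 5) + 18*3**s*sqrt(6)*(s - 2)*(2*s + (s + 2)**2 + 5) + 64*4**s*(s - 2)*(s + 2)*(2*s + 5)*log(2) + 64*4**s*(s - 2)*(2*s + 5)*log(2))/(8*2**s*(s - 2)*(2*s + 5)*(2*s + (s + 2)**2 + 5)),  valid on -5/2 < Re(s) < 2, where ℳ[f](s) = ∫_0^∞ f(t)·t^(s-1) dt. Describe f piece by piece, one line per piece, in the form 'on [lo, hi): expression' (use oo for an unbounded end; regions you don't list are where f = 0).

strip the shared t-power: sqrt(t) on [0, 3/2); t*log(t) on [3/2, 2); t**(-4) on [2, ∞)
the 3 pieces separated at 3/2, 2 each add one integral
∫ over [0, 3/2) of t**(5/2)·t^(s-1) joins the sum
on [3/2, 2): add ∫ t**3*log(t)·t^(s-1) dt
for t in [2, ∞): the term is ∫ t**(-2)·t^(s-1)

on [0, 3/2): t**(5/2)
on [3/2, 2): t**3*log(t)
on [2, oo): t**(-2)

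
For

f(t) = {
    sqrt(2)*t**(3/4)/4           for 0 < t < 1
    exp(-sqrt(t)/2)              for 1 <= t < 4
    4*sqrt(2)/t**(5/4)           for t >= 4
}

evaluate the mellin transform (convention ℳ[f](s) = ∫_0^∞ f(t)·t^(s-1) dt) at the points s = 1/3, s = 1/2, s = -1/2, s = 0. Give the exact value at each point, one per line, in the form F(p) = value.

strip the common scale on t: 2**(1/4)*t**(3/4)/2 on [0, 1/2); exp(-sqrt(2)*sqrt(t)/2) on [1/2, 2); 2*2**(1/4)/t**(5/4) on [2, ∞)
invert the common scale on t to get t**(3/4) on [0, 1/4); exp(-sqrt(t)) on [1/4, 1); t**(-5/4) on [1, ∞)
reversing the power substitution: t**(3/2) on [0, 1/2); exp(-t) on [1/2, 1); t**(-5/2) on [1, ∞)
along the cuts 1, 4, ℳ[f](s) splits into 3 integrals
∫ over [0, 1) of sqrt(2)*t**(3/4)/4·t^(s-1) joins the sum
over [1, 4), the kernel integral of exp(-sqrt(t)/2) enters the sum
segment 4 to ∞ holds 4*sqrt(2)/t**(5/4); add its integral

F(1/3) = -2*2**(2/3)*uppergamma(2/3, 1) + 3*sqrt(2)/13 + 12*2**(2/3)/11 + 2*2**(2/3)*uppergamma(2/3, 1/2)
F(1/2) = -4*exp(-1) + sqrt(2)/5 + 4*exp(-1/2) + 8/3
F(-1/2) = -expint(2, 1) + 2/7 + 2*expint(2, 1/2) + sqrt(2)
F(0) = 2*Ei(-1) + sqrt(2)/3 + 4/5 - 2*Ei(-1/2)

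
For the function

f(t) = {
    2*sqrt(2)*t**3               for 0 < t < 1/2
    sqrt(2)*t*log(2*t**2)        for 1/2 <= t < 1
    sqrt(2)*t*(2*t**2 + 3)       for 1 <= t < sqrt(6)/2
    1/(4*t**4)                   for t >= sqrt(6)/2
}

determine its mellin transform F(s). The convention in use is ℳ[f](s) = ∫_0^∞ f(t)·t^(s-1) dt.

2**(1/2 - s/2)*(sqrt(2)/2)**s*(540*2**s*(4 - s)*(s + 1)**2 + 108*2**s*(s - 4)*(s + 1)*(s + 3)*log(2) - 648*2**s*(s - 4)*(s + 1) - 216*2**s*(s - 4)*(s + 3) + 324*6**(s/2 + 1/2)*(s - 4)*(s + 1)**2 + 324*6**(s/2 + 1/2)*(s - 4)*(s + 1) - 2*sqrt(3)*6**(s/2 + 1/2)*(s + 1)**2*(s + 3) + 27*(s - 4)*(s + 1)**2 + 54*(s - 4)*(s + 1)*(s + 3)*log(2) + 108*(s - 4)*(s + 3))/(108*(s - 4)*(s + 1)**2*(s + 3))
  -3 < Re(s) < 4

strip the power substitution: 2*sqrt(2)*t**(3/2) on [0, 1/4); sqrt(2)*sqrt(t)*log(2*t) on [1/4, 1); sqrt(2)*sqrt(t)*(2*t + 3) on [1, 3/2); …
the common scale on t comes off first: t**(3/2) on [0, 1/2); sqrt(t)*log(t) on [1/2, 2); sqrt(t)*(t + 3) on [2, 3); …
back out the shared t-power: t on [0, 1/2); log(t) on [1/2, 2); t + 3 on [2, 3); …
slice at 1/2, 1, sqrt(6)/2, transform all 4 pieces, and sum them
for t in [0, 1/2): the term is ∫ 2*sqrt(2)*t**3·t^(s-1)
segment 1/2 to 1 holds sqrt(2)*t*log(2*t**2); add its integral
for t in [1, sqrt(6)/2): the term is ∫ sqrt(2)*t*(2*t**2 + 3)·t^(s-1)
between sqrt(6)/2 and ∞ the integrand is 1/(4*t**4)·t^(s-1)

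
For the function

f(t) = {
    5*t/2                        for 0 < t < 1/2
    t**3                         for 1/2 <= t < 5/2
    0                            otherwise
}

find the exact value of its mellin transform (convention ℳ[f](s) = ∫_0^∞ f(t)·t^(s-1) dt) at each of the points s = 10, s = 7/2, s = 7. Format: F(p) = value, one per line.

breakpoints 1/2: one integral from each of the 2 segments
on [0, 1/2) integrate f = 5*t/2 against the kernel
[1/2, 5/2) adds the kernel integral of t**3

F(10) = 6713867247/585728
F(7/2) = 121*sqrt(2)/7488 + 15625*sqrt(10)/832
F(7) = 19531273/20480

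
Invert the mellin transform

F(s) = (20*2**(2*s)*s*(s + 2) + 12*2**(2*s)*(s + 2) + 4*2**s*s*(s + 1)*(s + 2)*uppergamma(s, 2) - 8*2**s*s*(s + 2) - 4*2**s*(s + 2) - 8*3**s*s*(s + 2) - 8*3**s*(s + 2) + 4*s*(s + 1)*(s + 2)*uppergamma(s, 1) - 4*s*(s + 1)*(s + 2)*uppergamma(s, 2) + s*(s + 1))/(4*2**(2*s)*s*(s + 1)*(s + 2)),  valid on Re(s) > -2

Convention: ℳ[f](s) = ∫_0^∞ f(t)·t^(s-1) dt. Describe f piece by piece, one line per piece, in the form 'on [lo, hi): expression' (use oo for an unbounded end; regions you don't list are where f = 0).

on [0, 1/4): 4*t**2
on [1/4, 1/2): exp(-4*t)
on [1/2, 3/4): 2*t + 1
on [3/4, 1): 2*t + 3
on [1, oo): exp(-2*t)

strip the common scale on t: t**2 on [0, 1/2); exp(-2*t) on [1/2, 1); t + 1 on [1, 3/2); …
treat the 5 regions marked off by 1/4, 1/2, 3/4, 1 separately and sum
the [0, 1/4) slice contributes ∫ 4*t**2·t^(s-1) dt
piece [1/4, 1/2): integrate exp(-4*t) against the kernel
segment [1/2, 3/4) carries (2*t + 1); integrate it
segment 3/4 to 1 holds (2*t + 3); add its integral
for t in [1, ∞): the term is ∫ exp(-2*t)·t^(s-1)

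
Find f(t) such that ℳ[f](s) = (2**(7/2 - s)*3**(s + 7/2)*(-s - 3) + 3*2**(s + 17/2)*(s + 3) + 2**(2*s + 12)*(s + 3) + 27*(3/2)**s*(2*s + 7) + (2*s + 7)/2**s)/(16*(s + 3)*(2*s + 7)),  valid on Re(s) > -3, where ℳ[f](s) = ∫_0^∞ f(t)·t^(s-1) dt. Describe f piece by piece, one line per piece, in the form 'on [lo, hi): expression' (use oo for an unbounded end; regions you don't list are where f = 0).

on [0, 1/2): t**3
on [1/2, 3/2): t**3/2
on [3/2, 2): 4*t**(7/2)
on [2, 4): t**(7/2)

split f at 1/2, 3/2, 2: ℳ[f](s) collects 4 kernel integrals
segment [0, 1/2) carries t**3; integrate it
∫ over [1/2, 3/2) of t**3/2·t^(s-1) joins the sum
on [3/2, 2) integrate f = 4*t**(7/2) against the kernel
the [2, 4) slice contributes ∫ t**(7/2)·t^(s-1) dt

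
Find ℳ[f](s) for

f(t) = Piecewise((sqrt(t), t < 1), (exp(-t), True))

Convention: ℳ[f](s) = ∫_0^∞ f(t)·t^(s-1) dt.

((2*s + 1)*uppergamma(s, 1) + 2)/(2*s + 1)
  Re(s) > -1/2

cuts at 1: linearity sums the 2 kernel integrals
over [0, 1), the kernel integral of sqrt(t) enters the sum
the [1, ∞) slice contributes ∫ exp(-t)·t^(s-1) dt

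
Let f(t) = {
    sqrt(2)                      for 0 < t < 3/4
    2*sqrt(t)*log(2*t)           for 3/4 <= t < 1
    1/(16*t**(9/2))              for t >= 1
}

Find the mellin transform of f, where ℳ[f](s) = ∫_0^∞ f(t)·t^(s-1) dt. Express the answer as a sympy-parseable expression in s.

2**(1 - 2*s)*(64*2**(2*s - 1)*s*(s - 9/2)*(s - 1/2)*log(2) - 64*2**(2*s - 1)*s*(s - 9/2) + 64*2**(2*s - 1)*s*(s - 9/2)*log(2) - 2*2**(2*s - 1)*s*(2*s + (s - 1/2)**2) - 48*3**(s - 1/2)*s*(s - 9/2)*(s - 1/2)*log(3) + 48*3**(s - 1/2)*s*(s - 9/2)*(s - 1/2)*log(2) - 48*3**(s - 1/2)*s*(s - 9/2)*log(3) + 48*3**(s - 1/2)*s*(s - 9/2)*log(2) + 48*3**(s - 1/2)*s*(s - 9/2) + 16*3**(s - 1/2)*sqrt(6)*(s - 9/2)*(2*s + (s - 1/2)**2))/(32*s*(s - 9/2)*(2*s + (s - 1/2)**2))
  0 < Re(s) < 9/2

undo the shared t-power: sqrt(2)/sqrt(t) on [0, 3/4); 2*log(2*t) on [3/4, 1); 1/(16*t**5) on [1, ∞)
back out the shared t-power: sqrt(2)*sqrt(t) on [0, 3/4); 2*t*log(2*t) on [3/4, 1); 1/(16*t**4) on [1, ∞)
undo the common scale on t: sqrt(t) on [0, 3/2); t*log(t) on [3/2, 2); t**(-4) on [2, ∞)
split f at 3/4, 1: ℳ[f](s) collects 3 kernel integrals
the [0, 3/4) slice contributes ∫ sqrt(2)·t^(s-1) dt
piece [3/4, 1): integrate 2*sqrt(t)*log(2*t) against the kernel
piece [1, ∞): integrate 1/(16*t**(9/2)) against the kernel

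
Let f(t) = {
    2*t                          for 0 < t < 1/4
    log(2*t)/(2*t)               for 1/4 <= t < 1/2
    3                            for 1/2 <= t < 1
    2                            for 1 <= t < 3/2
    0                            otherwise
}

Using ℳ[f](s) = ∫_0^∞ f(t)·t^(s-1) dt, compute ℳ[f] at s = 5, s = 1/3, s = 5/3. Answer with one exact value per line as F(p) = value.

F(5) = log(2)/2048 + 79061/24576
F(1/3) = -45*2**(2/3)/8 - log(2**(3*2**(1/3)/2)) + 3 + 39*2**(1/3)/16 + 3*12**(1/3)
F(5/3) = -81*2**(1/3)/80 + 3*2**(2/3)*log(2)/16 + 75*2**(2/3)/256 + 3/5 + 9*18**(1/3)/10

back out the common scale on t: t on [0, 1/2); log(t)/t on [1/2, 1); 3 on [1, 2); …
cuts at 1/4, 1/2, 1: linearity sums the 4 kernel integrals
∫ over [0, 1/4) of 2*t·t^(s-1) joins the sum
over [1/4, 1/2), the kernel integral of log(2*t)/(2*t) enters the sum
piece [1/2, 1): integrate 3 against the kernel
over [1, 3/2), the kernel integral of 2 enters the sum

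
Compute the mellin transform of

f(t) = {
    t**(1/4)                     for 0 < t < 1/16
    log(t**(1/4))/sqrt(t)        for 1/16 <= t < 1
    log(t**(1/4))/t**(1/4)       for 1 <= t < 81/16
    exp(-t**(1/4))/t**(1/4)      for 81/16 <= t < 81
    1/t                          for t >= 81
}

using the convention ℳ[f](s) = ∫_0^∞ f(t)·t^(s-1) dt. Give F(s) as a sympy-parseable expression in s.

back out the power substitution: sqrt(t) on [0, 1/4); log(sqrt(t))/t on [1/4, 1); log(sqrt(t))/sqrt(t) on [1, 9/4); …
invert the power substitution to get t on [0, 1/2); log(t)/t**2 on [1/2, 1); log(t)/t on [1, 3/2); …
reversing the shared t-power: t**2 on [0, 1/2); log(t)/t on [1/2, 1); log(t) on [1, 3/2); …
along the cuts 1/16, 1, 81/16, 81, ℳ[f](s) splits into 5 integrals
segment 0 to 1/16 holds t**(1/4); add its integral
segment [1/16, 1) carries log(t**(1/4))/sqrt(t); integrate it
segment [1, 81/16) carries log(t**(1/4))/t**(1/4); integrate it
on [81/16, 81) integrate f = exp(-t**(1/4))/t**(1/4) against the kernel
on [81, ∞) integrate f = 1/t against the kernel

2**(1 - 4*s)*(108*2**(4*s - 1)*(4*s - 4)*(4*s - 1)**2*(4*s + 1)*(-8*s + (4*s - 1)**2 + 3)*uppergamma(4*s - 1, 3/2) - 108*2**(4*s - 1)*(4*s - 4)*(4*s - 1)**2*(4*s + 1)*(-8*s + (4*s - 1)**2 + 3)*uppergamma(4*s - 1, 3) - 108*2**(4*s - 1)*(4*s - 4)*(4*s - 1)**2*(4*s + 1) + 108*2**(4*s - 1)*(4*s - 4)*(4*s + 1)*(-8*s + (4*s - 1)**2 + 3) - 108*3**(4*s - 1)*(4*s - 4)*(4*s - 1)*(4*s + 1)*(-8*s + (4*s - 1)**2 + 3)*log(2) + 108*3**(4*s - 1)*(4*s - 4)*(4*s - 1)*(4*s + 1)*(-8*s + (4*s - 1)**2 + 3)*log(3) - 108*3**(4*s - 1)*(4*s - 4)*(4*s + 1)*(-8*s + (4*s - 1)**2 + 3) - 4*6**(4*s - 1)*(4*s - 1)**2*(4*s + 1)*(-8*s + (4*s - 1)**2 + 3) + 216*(4*s - 4)*(4*s - 1)**3*(4*s + 1)*log(2) - 216*(4*s - 4)*(4*s - 1)**2*(4*s + 1)*log(2) + 216*(4*s - 4)*(4*s - 1)**2*(4*s + 1) + 27*(4*s - 4)*(4*s - 1)**2*(-8*s + (4*s - 1)**2 + 3))/(27*(4*s - 4)*(4*s - 1)**2*(4*s + 1)*(-8*s + (4*s - 1)**2 + 3))
  -1/4 < Re(s) < 1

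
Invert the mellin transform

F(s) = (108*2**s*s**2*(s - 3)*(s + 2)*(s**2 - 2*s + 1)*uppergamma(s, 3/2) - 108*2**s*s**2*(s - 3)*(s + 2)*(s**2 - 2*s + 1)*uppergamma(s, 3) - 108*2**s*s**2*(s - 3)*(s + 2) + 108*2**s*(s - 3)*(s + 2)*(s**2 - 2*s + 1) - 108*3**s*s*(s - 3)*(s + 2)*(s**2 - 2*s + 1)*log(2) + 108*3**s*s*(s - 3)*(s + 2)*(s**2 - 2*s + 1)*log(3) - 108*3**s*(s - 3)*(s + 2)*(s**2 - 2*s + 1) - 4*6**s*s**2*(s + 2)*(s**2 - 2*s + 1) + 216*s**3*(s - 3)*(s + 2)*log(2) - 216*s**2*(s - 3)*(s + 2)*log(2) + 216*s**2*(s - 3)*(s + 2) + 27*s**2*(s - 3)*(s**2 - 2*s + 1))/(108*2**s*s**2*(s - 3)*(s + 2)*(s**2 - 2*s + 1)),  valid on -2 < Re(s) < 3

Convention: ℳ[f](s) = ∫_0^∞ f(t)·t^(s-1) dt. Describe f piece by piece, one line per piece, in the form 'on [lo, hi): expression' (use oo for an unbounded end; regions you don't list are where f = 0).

slice at 1/2, 1, 3/2, 3, transform all 5 pieces, and sum them
segment 0 to 1/2 holds t**2; add its integral
∫ log(t)/t·t^(s-1) over [1/2, 1)
the [1, 3/2) slice contributes ∫ log(t)·t^(s-1) dt
piece [3/2, 3): integrate exp(-t) against the kernel
∫ over [3, ∞) of t**(-3)·t^(s-1) joins the sum

on [0, 1/2): t**2
on [1/2, 1): log(t)/t
on [1, 3/2): log(t)
on [3/2, 3): exp(-t)
on [3, oo): t**(-3)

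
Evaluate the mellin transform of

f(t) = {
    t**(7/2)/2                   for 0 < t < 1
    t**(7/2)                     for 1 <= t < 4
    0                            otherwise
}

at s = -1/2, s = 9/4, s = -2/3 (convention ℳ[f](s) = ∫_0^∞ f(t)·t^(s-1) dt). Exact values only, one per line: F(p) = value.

F(-1/2) = 127/6
F(9/4) = -2/23 + 8192*sqrt(2)/23
F(-2/3) = -3/17 + 192*2**(2/3)/17

linearity at 1 turns ℳ[f](s) into 2 summed integrals
segment [0, 1) carries t**(7/2)/2; integrate it
segment 1 to 4 holds t**(7/2); add its integral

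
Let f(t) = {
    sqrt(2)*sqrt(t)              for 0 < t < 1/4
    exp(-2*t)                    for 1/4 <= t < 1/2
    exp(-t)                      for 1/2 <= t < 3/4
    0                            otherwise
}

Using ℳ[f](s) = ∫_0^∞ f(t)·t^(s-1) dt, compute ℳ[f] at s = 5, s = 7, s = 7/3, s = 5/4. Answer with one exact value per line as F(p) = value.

reversing the common scale on t: sqrt(t) on [0, 1/2); exp(-t) on [1/2, 1); exp(-t/2) on [1, 3/2)
the 3 pieces separated at 1/4, 1/2 each add one integral
segment 0 to 1/4 holds sqrt(2)*sqrt(t); add its integral
[1/4, 1/2) adds the kernel integral of exp(-2*t)
the [1/2, 3/4) slice contributes ∫ exp(-t)·t^(s-1) dt

F(5) = -12993*exp(-3/4)/256 - 65*exp(-1)/32 + sqrt(2)/11264 + 20889*exp(-1/2)/512
F(7) = -6243201*exp(-3/4)/4096 - 1957*exp(-1)/128 + sqrt(2)/245760 + 9800517*exp(-1/2)/8192
F(7/3) = -uppergamma(7/3, 3/4) - 2**(2/3)*uppergamma(7/3, 1)/8 + 3*2**(5/6)/544 + 2**(2/3)*uppergamma(7/3, 1/2)/8 + uppergamma(7/3, 1/2)
F(5/4) = -uppergamma(5/4, 3/4) - 2**(3/4)*uppergamma(5/4, 1)/4 + 1/14 + 2**(3/4)*uppergamma(5/4, 1/2)/4 + uppergamma(5/4, 1/2)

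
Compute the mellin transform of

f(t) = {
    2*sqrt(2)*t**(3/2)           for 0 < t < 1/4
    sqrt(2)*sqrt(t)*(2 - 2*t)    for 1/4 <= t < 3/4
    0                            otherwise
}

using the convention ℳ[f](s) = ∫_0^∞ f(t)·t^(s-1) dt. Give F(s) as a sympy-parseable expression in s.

2**(-2*s - 1/2)*(3**(s + 1/2)*(2*s + 1) + 8*3**(s + 1/2) - 4*s - 10)/((2*s + 1)*(2*s + 3))
  Re(s) > -3/2

invert the common scale on t to get t**(3/2) on [0, 1/2); sqrt(t)*(2 - t) on [1/2, 3/2)
invert the shared t-power to get t on [0, 1/2); 2 - t on [1/2, 3/2)
cuts at 1/4: linearity sums the 2 kernel integrals
the [0, 1/4) slice contributes ∫ 2*sqrt(2)*t**(3/2)·t^(s-1) dt
segment 1/4 to 3/4 holds sqrt(2)*sqrt(t)*(2 - 2*t); add its integral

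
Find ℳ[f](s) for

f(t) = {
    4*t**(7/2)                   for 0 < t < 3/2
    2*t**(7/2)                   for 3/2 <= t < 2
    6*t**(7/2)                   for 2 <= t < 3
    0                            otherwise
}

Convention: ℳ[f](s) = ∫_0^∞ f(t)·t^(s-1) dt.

4*(-2*2**(s + 7/2) + 3*3**(s + 7/2) + (3/2)**(s + 7/2))/(2*s + 7)
  Re(s) > -7/2

along the cuts 3/2, 2, ℳ[f](s) splits into 3 integrals
segment 0 to 3/2 holds 4*t**(7/2); add its integral
the [3/2, 2) slice contributes ∫ 2*t**(7/2)·t^(s-1) dt
the [2, 3) slice contributes ∫ 6*t**(7/2)·t^(s-1) dt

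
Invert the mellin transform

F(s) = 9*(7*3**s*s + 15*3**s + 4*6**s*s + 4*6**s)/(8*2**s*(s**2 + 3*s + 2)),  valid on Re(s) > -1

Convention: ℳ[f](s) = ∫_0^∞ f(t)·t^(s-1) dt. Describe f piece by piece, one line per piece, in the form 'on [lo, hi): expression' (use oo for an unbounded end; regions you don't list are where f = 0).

breakpoints 3/2: one integral from each of the 2 segments
segment 0 to 3/2 holds 6*t; add its integral
piece [3/2, 3): integrate t**2/2 against the kernel

on [0, 3/2): 6*t
on [3/2, 3): t**2/2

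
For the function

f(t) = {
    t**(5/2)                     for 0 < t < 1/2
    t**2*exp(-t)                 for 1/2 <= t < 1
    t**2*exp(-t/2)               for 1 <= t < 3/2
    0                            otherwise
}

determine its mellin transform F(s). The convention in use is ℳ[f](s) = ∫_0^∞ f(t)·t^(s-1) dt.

back out the shared t-power: t**2 on [0, 1/2); t**(3/2)*exp(-t) on [1/2, 1); t**(3/2)*exp(-t/2) on [1, 3/2)
reversing the shared t-power: t on [0, 1/2); sqrt(t)*exp(-t) on [1/2, 1); sqrt(t)*exp(-t/2) on [1, 3/2)
strip the shared t-power: sqrt(t) on [0, 1/2); exp(-t) on [1/2, 1); exp(-t/2) on [1, 3/2)
the 3 pieces separated at 1/2, 1 each add one integral
∫ t**(5/2)·t^(s-1) over [0, 1/2)
the [1/2, 1) slice contributes ∫ t**2*exp(-t)·t^(s-1) dt
between 1 and 3/2 the integrand is t**2*exp(-t/2)·t^(s-1)

(16*2**(2*s)*(2*s + 5)*uppergamma(s + 2, 1/2) - 16*2**(2*s)*(2*s + 5)*uppergamma(s + 2, 3/4) + 4*2**s*(2*s + 5)*uppergamma(s + 2, 1/2) - 4*2**s*(2*s + 5)*uppergamma(s + 2, 1) + sqrt(2))/(4*2**s*(2*s + 5))
  Re(s) > -5/2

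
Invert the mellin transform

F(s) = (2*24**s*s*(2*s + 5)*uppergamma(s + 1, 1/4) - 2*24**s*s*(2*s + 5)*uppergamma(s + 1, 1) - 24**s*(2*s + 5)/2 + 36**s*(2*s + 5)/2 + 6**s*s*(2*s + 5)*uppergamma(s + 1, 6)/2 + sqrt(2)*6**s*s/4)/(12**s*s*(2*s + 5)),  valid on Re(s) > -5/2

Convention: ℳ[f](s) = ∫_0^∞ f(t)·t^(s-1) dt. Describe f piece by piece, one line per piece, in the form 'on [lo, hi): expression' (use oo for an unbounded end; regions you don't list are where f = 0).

strip the shared t-power: t**(3/2) on [0, 1/2); exp(-t/2) on [1/2, 2); 1/(2*t) on [2, 3); …
linearity at 1/2, 2, 3 turns ℳ[f](s) into 4 summed integrals
piece [0, 1/2): integrate t**(5/2) against the kernel
∫ t*exp(-t/2)·t^(s-1) over [1/2, 2)
over [2, 3), the kernel integral of 1/2 enters the sum
piece [3, ∞): integrate t*exp(-2*t) against the kernel

on [0, 1/2): t**(5/2)
on [1/2, 2): t*exp(-t/2)
on [2, 3): 1/2
on [3, oo): t*exp(-2*t)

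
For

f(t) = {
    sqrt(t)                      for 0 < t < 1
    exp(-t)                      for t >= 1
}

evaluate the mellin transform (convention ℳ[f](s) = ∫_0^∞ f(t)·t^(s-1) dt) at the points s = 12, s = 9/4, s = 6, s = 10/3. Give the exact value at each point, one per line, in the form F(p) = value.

F(12) = 2/25 + 108505112*exp(-1)
F(9/4) = 4/11 + uppergamma(9/4, 1)
F(6) = 2/13 + 326*exp(-1)
F(10/3) = 6/23 + uppergamma(10/3, 1)

treat the 2 regions marked off by 1 separately and sum
over [0, 1), the kernel integral of sqrt(t) enters the sum
[1, ∞) adds the kernel integral of exp(-t)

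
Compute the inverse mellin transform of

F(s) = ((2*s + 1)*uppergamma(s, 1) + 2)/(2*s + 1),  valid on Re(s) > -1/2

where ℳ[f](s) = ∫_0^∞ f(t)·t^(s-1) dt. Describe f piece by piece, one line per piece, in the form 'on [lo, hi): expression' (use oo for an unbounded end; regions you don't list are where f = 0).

on [0, 1): sqrt(t)
on [1, oo): exp(-t)

linearity at 1 turns ℳ[f](s) into 2 summed integrals
segment [0, 1) carries sqrt(t); integrate it
on [1, ∞): add ∫ exp(-t)·t^(s-1) dt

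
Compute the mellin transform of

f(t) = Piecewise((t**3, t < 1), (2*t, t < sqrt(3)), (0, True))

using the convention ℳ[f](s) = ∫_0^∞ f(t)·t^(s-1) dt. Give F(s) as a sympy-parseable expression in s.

the power substitution comes off first: t**(3/2) on [0, 1); 2*sqrt(t) on [1, 3)
the 2 pieces separated at 1 each add one integral
[0, 1) adds the kernel integral of t**3
between 1 and sqrt(3) the integrand is 2*t·t^(s-1)

(2*3**(s/2 + 1/2)*(s + 3) - s - 5)/((s + 1)*(s + 3))
  Re(s) > -3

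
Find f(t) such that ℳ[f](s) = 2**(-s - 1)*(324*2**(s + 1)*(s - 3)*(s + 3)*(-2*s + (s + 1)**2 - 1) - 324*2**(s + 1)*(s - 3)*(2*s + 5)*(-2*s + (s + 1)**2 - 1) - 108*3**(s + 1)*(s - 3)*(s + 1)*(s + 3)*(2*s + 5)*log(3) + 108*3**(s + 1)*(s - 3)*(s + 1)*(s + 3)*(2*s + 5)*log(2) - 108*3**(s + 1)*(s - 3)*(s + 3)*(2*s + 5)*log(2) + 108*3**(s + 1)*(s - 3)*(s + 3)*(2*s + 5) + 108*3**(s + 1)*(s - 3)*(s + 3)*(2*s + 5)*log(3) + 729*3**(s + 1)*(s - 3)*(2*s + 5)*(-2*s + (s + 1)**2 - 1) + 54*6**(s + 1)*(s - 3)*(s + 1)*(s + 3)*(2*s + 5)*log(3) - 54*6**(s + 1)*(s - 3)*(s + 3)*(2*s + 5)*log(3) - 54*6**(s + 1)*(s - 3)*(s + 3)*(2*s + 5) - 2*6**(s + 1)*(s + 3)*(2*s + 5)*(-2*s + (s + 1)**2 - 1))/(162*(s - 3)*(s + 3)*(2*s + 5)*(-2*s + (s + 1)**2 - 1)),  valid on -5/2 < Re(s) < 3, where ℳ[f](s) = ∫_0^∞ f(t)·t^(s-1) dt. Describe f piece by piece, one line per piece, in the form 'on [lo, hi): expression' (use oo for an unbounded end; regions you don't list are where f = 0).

back out the shared t-power: t**(3/2) on [0, 1); 2*t**2 on [1, 3/2); log(t)/t on [3/2, 3); …
along the cuts 1, 3/2, 3, ℳ[f](s) splits into 4 integrals
the [0, 1) slice contributes ∫ t**(5/2)·t^(s-1) dt
segment 1 to 3/2 holds 2*t**3; add its integral
segment [3/2, 3) carries log(t); integrate it
∫ over [3, ∞) of t**(-3)·t^(s-1) joins the sum

on [0, 1): t**(5/2)
on [1, 3/2): 2*t**3
on [3/2, 3): log(t)
on [3, oo): t**(-3)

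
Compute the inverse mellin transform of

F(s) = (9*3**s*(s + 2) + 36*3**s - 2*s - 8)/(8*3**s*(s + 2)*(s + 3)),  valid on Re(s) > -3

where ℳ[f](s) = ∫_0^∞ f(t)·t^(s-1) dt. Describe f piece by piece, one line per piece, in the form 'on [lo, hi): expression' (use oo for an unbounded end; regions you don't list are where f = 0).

reversing the common scale on t: t**3 on [0, 1/2); t**2*(2 - t) on [1/2, 3/2)
strip the shared t-power: t on [0, 1/2); 2 - t on [1/2, 3/2)
cuts at 1/3: linearity sums the 2 kernel integrals
[0, 1/3) adds the kernel integral of 27*t**3/8
between 1/3 and 1 the integrand is 9*t**2*(2 - 3*t/2)/4·t^(s-1)

on [0, 1/3): 27*t**3/8
on [1/3, 1): 9*t**2*(2 - 3*t/2)/4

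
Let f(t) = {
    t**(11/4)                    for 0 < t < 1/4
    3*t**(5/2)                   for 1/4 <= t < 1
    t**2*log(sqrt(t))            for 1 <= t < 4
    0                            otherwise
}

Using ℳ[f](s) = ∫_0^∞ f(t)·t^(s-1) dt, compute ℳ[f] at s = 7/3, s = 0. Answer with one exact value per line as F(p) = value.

F(7/3) = -1152*2**(2/3)/169 - 9*2**(1/3)/14848 + 3*2**(5/6)/31232 + 6345/9802 + 768*2**(2/3)*log(2)/13
F(0) = -57/80 + sqrt(2)/176 + 8*log(2)

strip the shared t-power: t**(3/4) on [0, 1/4); 3*sqrt(t) on [1/4, 1); log(sqrt(t)) on [1, 4)
strip the power substitution: t**(3/2) on [0, 1/2); 3*t on [1/2, 1); log(t) on [1, 2)
f breaks at 1/4, 1 into 3 integrals to sum
∫ t**(11/4)·t^(s-1) over [0, 1/4)
segment 1/4 to 1 holds 3*t**(5/2); add its integral
∫ t**2*log(sqrt(t))·t^(s-1) over [1, 4)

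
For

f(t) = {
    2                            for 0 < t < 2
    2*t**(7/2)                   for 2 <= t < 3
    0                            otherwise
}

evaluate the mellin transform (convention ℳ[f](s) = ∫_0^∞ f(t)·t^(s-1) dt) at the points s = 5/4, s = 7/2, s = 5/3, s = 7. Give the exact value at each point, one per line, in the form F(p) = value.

the 2 pieces separated at 2 each add one integral
segment [0, 2) carries 2; integrate it
between 2 and 3 the integrand is 2*t**(7/2)·t^(s-1)

F(5/4) = -128*2**(3/4)/19 + 16*2**(1/4)/5 + 648*3**(3/4)/19
F(7/2) = 32*sqrt(2)/7 + 4118/7
F(5/3) = -384*2**(1/6)/31 + 12*2**(2/3)/5 + 2916*3**(1/6)/31
F(7) = -4096*sqrt(2)/21 + 256/7 + 78732*sqrt(3)/7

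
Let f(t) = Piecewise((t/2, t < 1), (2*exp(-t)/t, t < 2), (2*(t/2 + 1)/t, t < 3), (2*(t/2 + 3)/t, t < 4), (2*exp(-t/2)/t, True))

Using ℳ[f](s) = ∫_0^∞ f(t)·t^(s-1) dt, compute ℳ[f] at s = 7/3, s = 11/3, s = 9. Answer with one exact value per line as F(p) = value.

the common scale on t comes off first: t on [0, 1/2); exp(-2*t)/t on [1/2, 1); (t + 1)/t on [1, 3/2); …
undo the shared t-power: t**2 on [0, 1/2); exp(-2*t) on [1/2, 1); t + 1 on [1, 3/2); …
the 5 pieces separated at 1, 2, 3, 4 each add one integral
between 0 and 1 the integrand is t/2·t^(s-1)
segment 1 to 2 holds 2*exp(-t)/t; add its integral
segment [2, 3) carries 2*(t/2 + 1)/t; integrate it
the [3, 4) slice contributes ∫ 2*(t/2 + 3)/t·t^(s-1) dt
on [4, ∞): add ∫ 2*exp(-t/2)/t·t^(s-1) dt

F(7/3) = -9*3**(1/3) - 33*2**(1/3)/7 - 2*uppergamma(4/3, 2) + 3/20 + 2*uppergamma(4/3, 1) + 4*2**(1/3)*uppergamma(4/3, 2) + 174*2**(2/3)/7
F(11/3) = -27*3**(2/3)/2 - 57*2**(2/3)/11 - 2*uppergamma(8/3, 2) + 3/28 + 2*uppergamma(8/3, 1) + 8*2**(2/3)*uppergamma(8/3, 2) + 1176*2**(1/3)/11
F(9) = 27400*exp(-1) + 13477999/180 + 18972000*exp(-2)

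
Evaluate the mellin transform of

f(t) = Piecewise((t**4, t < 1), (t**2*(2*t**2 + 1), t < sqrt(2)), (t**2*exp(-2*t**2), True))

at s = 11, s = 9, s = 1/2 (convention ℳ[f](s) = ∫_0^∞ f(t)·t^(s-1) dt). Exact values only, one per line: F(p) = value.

F(11) = (sqrt(2)*(2027025*sqrt(pi)*exp(4)*erfc(2) + 164563620)/3194880 + (-458752 + 70254592*sqrt(2))*exp(4)/3194880)*exp(-4)
F(9) = (sqrt(2)*(135135*sqrt(pi)*exp(4)*erfc(2) + 9266972)/585728 + (-98304 + 7471104*sqrt(2))*exp(4)/585728)*exp(-4)
F(1/2) = -28/45 + 2**(3/4)*uppergamma(5/4, 4)/8 + 116*2**(1/4)/45

reversing the power substitution: t**2 on [0, 1); t*(2*t + 1) on [1, 2); t*exp(-2*t) on [2, ∞)
reversing the shared t-power: t on [0, 1); 2*t + 1 on [1, 2); exp(-2*t) on [2, ∞)
summing 3 kernel integrals split by 1, sqrt(2) yields ℳ[f](s)
for t in [0, 1): the term is ∫ t**4·t^(s-1)
[1, sqrt(2)) adds the kernel integral of t**2*(2*t**2 + 1)
the [sqrt(2), ∞) slice contributes ∫ t**2*exp(-2*t**2)·t^(s-1) dt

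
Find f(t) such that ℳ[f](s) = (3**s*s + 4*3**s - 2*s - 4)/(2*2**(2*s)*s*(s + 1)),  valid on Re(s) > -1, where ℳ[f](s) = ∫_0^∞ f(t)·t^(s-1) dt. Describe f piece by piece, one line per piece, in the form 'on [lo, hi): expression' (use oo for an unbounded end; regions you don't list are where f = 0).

the common scale on t comes off first: t on [0, 1/2); 2 - t on [1/2, 3/2)
breakpoints 1/4: one integral from each of the 2 segments
segment [0, 1/4) carries 2*t; integrate it
segment [1/4, 3/4) carries (2 - 2*t); integrate it

on [0, 1/4): 2*t
on [1/4, 3/4): 2 - 2*t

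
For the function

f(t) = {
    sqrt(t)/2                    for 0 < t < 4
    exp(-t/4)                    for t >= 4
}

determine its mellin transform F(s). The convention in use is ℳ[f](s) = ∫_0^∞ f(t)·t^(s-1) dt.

strip the power substitution: t/2 on [0, 2); exp(-t**2/4) on [2, ∞)
back out the common scale on t: t on [0, 1); exp(-t**2) on [1, ∞)
strip the power substitution: sqrt(t) on [0, 1); exp(-t) on [1, ∞)
decompose at 4; ℳ[f](s) sums the 2 pieces' integrals
over [0, 4), the kernel integral of sqrt(t)/2 enters the sum
the [4, ∞) slice contributes ∫ exp(-t/4)·t^(s-1) dt

4**s*((2*s + 1)*uppergamma(s, 1) + 2)/(2*s + 1)
  Re(s) > -1/2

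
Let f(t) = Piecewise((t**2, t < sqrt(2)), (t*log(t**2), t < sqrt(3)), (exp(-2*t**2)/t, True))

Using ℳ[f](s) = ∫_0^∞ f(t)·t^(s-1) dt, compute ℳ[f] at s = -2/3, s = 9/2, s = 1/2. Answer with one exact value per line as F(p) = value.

reversing the shared t-power: t**3 on [0, sqrt(2)); t**2*log(t**2) on [sqrt(2), sqrt(3)); exp(-2*t**2) on [sqrt(3), ∞)
remove the power substitution first: t**(3/2) on [0, 2); t*log(t) on [2, 3); exp(-2*t) on [3, ∞)
along the cuts sqrt(2), sqrt(3), ℳ[f](s) splits into 3 integrals
[0, sqrt(2)) adds the kernel integral of t**2
[sqrt(2), sqrt(3)) adds the kernel integral of t*log(t**2)
segment sqrt(3) to ∞ holds exp(-2*t**2)/t; add its integral

F(-2/3) = -18*3**(1/6) + 2**(5/6)*uppergamma(-5/6, 6)/2 + 3*2**(2/3)/4 + log(3**(3*3**(1/6))/2**(3*2**(1/6))) + 18*2**(1/6)
F(9/2) = -72*3**(3/4)/121 - 8*2**(3/4)*log(2)/11 + 2**(1/4)*uppergamma(7/4, 6)/8 + 32*2**(3/4)/121 + 16*2**(1/4)/13 + 18*3**(3/4)*log(3)/11
F(1/2) = -8*3**(3/4)/9 - 2*2**(3/4)*log(2)/3 + 2**(1/4)*uppergamma(-1/4, 6)/2 + 4*2**(1/4)/5 + 8*2**(3/4)/9 + 2*3**(3/4)*log(3)/3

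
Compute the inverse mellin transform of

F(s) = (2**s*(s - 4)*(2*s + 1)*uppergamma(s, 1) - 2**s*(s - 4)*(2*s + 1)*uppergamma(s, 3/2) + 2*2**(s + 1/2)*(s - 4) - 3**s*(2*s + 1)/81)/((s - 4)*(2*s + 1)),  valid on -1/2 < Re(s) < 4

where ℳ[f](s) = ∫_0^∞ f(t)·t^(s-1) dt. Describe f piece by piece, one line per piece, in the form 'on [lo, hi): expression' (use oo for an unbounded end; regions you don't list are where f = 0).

on [0, 2): sqrt(t)
on [2, 3): exp(-t/2)
on [3, oo): t**(-4)

integrate the 3 segments split at 2, 3, then add the results
segment 0 to 2 holds sqrt(t); add its integral
∫ over [2, 3) of exp(-t/2)·t^(s-1) joins the sum
∫ t**(-4)·t^(s-1) over [3, ∞)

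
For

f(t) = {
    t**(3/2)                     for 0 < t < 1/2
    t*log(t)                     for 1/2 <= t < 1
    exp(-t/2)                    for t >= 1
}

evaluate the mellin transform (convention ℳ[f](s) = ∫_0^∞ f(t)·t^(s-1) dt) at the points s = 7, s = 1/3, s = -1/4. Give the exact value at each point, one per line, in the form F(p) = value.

F(7) = -255/16384 + sqrt(2)/4352 + log(2)/2048 + 151946*exp(-1/2)
F(1/3) = 2**(2/3)*(-198*2**(1/3) + 48*sqrt(2) + 132*log(2) + 99 + 352*2**(2/3)*uppergamma(1/3, 1/2))/704
F(-1/4) = 2**(1/4)*(-80*2**(3/4) + 18*sqrt(2) + 45*sqrt(2)*uppergamma(-1/4, 1/2) + 60*log(2) + 80)/90

decompose at 1/2, 1; ℳ[f](s) sums the 3 pieces' integrals
the [0, 1/2) slice contributes ∫ t**(3/2)·t^(s-1) dt
the [1/2, 1) slice contributes ∫ t*log(t)·t^(s-1) dt
piece [1, ∞): integrate exp(-t/2) against the kernel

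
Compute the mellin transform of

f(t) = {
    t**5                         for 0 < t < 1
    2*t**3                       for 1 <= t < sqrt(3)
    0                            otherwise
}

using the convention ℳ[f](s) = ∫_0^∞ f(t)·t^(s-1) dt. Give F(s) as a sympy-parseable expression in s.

peel off the power substitution: t**(5/2) on [0, 1); 2*t**(3/2) on [1, 3)
undo the shared t-power: t**(3/2) on [0, 1); 2*sqrt(t) on [1, 3)
split f at 1: ℳ[f](s) collects 2 kernel integrals
∫ over [0, 1) of t**5·t^(s-1) joins the sum
∫ 2*t**3·t^(s-1) over [1, sqrt(3))

(2*3**(s/2 + 3/2)*(s + 5) - s - 7)/((s + 3)*(s + 5))
  Re(s) > -5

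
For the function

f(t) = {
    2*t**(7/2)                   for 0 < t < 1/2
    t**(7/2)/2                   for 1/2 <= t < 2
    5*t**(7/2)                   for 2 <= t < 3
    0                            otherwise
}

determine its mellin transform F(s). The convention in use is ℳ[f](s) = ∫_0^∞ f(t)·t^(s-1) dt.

cuts at 1/2, 2: linearity sums the 3 kernel integrals
∫ 2*t**(7/2)·t^(s-1) over [0, 1/2)
segment 1/2 to 2 holds t**(7/2)/2; add its integral
for t in [2, 3): the term is ∫ 5*t**(7/2)·t^(s-1)

(3*2**(-s - 7/2) - 9*2**(s + 7/2) + 10*3**(s + 7/2))/(2*s + 7)
  Re(s) > -7/2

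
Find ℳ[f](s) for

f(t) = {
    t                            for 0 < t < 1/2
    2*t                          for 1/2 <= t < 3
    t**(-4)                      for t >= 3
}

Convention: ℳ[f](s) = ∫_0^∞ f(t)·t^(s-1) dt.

(970*6**s*s - 3890*6**s - 81*s + 324)/(162*2**s*(s**2 - 3*s - 4))
  -1 < Re(s) < 4

slice at 1/2, 3, transform all 3 pieces, and sum them
∫ over [0, 1/2) of t·t^(s-1) joins the sum
segment [1/2, 3) carries 2*t; integrate it
∫ t**(-4)·t^(s-1) over [3, ∞)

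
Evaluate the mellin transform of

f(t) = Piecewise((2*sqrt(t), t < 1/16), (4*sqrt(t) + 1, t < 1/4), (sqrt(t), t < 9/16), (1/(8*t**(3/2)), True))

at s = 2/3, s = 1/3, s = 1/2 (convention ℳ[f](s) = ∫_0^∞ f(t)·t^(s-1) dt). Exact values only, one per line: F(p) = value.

undo the power substitution: 2*t on [0, 1/4); 4*t + 1 on [1/4, 1/2); t on [1/2, 3/4); …
strip the common scale on t: t on [0, 1/2); 2*t + 1 on [1/2, 1); t/2 on [1, 3/2); …
f breaks at 1/16, 1/4, 9/16 into 4 integrals to sum
[0, 1/16) adds the kernel integral of 2*sqrt(t)
over [1/16, 1/4), the kernel integral of (4*sqrt(t) + 1) enters the sum
on [1/4, 9/16) integrate f = sqrt(t) against the kernel
on [9/16, ∞): add ∫ 1/(8*t**(3/2))·t^(s-1) dt

F(2/3) = 2**(1/3)*(-405 + 629*3**(1/3) + 1170*2**(1/3))/1680
F(1/3) = 2**(2/3)*(-2268 + 727*3**(2/3) + 3024*2**(2/3))/2520
F(1/2) = 275/144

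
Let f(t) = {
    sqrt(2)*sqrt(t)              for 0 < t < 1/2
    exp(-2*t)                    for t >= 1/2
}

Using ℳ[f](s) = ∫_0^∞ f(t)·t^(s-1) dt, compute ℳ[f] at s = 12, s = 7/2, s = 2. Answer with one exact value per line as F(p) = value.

the common scale on t comes off first: sqrt(t) on [0, 1); exp(-t) on [1, ∞)
integrate the 2 segments split at 1/2, then add the results
segment 0 to 1/2 holds sqrt(2)*sqrt(t); add its integral
for t in [1/2, ∞): the term is ∫ exp(-2*t)·t^(s-1)

F(12) = (E + 1356313900)*exp(-1)/51200
F(7/2) = sqrt(2)*(E*(2 + 15*sqrt(pi)*erfc(1)) + 58)*exp(-1)/128
F(2) = (E + 5)*exp(-1)/10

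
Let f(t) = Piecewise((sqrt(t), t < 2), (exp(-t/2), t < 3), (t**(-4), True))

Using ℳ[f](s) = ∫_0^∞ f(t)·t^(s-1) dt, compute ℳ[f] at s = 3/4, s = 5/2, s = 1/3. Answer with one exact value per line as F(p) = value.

summing 3 kernel integrals split by 2, 3 yields ℳ[f](s)
on [0, 2): add ∫ sqrt(t)·t^(s-1) dt
the [2, 3) slice contributes ∫ exp(-t/2)·t^(s-1) dt
∫ t**(-4)·t^(s-1) over [3, ∞)

F(3/4) = -2**(3/4)*uppergamma(3/4, 3/2) + 4*3**(3/4)/1053 + 2**(3/4)*uppergamma(3/4, 1) + 8*2**(1/4)/5
F(5/2) = -12*sqrt(3)*exp(-3/2) - 3*sqrt(2)*sqrt(pi)*erfc(sqrt(6)/2) + 2*sqrt(3)/27 + 3*sqrt(2)*sqrt(pi)*erfc(1) + 8/3 + 10*sqrt(2)*exp(-1)
F(1/3) = -2**(1/3)*uppergamma(1/3, 3/2) + 3**(1/3)/297 + 2**(1/3)*uppergamma(1/3, 1) + 6*2**(5/6)/5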